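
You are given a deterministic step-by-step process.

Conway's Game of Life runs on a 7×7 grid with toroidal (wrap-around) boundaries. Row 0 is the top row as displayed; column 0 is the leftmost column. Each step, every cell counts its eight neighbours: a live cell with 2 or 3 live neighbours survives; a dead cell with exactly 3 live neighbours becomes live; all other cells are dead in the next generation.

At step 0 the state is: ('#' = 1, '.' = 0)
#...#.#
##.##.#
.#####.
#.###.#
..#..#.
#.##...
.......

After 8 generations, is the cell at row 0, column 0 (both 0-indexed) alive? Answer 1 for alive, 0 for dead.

1

0) #...#.#
##.##.#
.#####.
#.###.#
..#..#.
#.##...
.......
1) .#.##.#
.......
.......
#.....#
#....#.
.###...
##.#..#
2) .#.####
.......
.......
#.....#
#.#....
...##..
.....##
3) #...#.#
....##.
.......
##....#
##.#..#
...####
#.#...#
4) ##.##..
....###
#....##
.##...#
.#.#...
...##..
.#.....
5) #####.#
.#.#...
.#..#..
.##..##
##.##..
...##..
##.....
6) ...##.#
.....#.
.#.###.
.....##
##....#
...##..
.....##
7) ....#.#
..#...#
.......
.##....
#...#.#
....#..
......#
8) #.....#
.....#.
.##....
##.....
##.#.#.
#.....#
.......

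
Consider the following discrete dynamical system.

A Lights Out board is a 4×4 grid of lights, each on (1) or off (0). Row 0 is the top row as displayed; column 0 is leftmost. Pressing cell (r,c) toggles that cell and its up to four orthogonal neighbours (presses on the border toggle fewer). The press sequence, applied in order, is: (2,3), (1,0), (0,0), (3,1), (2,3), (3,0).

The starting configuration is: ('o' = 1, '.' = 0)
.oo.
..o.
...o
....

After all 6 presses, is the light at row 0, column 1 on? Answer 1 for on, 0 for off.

0

t=0: .oo.
..o.
...o
....
t=1: .oo.
..oo
..o.
...o
t=2: ooo.
oooo
o.o.
...o
t=3: ..o.
.ooo
o.o.
...o
t=4: ..o.
.ooo
ooo.
oooo
t=5: ..o.
.oo.
oo.o
ooo.
t=6: ..o.
.oo.
.o.o
..o.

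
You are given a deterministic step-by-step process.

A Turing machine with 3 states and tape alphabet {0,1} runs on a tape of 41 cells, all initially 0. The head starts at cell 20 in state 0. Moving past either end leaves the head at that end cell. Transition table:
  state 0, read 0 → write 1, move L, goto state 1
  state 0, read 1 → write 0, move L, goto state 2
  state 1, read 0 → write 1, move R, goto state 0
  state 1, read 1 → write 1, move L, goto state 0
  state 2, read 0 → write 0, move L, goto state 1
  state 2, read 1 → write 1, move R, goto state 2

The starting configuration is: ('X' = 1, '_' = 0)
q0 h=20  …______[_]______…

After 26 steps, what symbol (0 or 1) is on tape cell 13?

1

gen 0: q0 h=20  …______[_]______…
gen 1: q1 h=19  …______[_]X_____…
gen 2: q0 h=20  …_____X[X]______…
gen 3: q2 h=19  …______[X]______…
gen 4: q2 h=20  …_____X[_]______…
gen 5: q1 h=19  …______[X]______…
gen 6: q0 h=18  …______[_]X_____…
gen 7: q1 h=17  …______[_]XX____…
gen 8: q0 h=18  …_____X[X]X_____…
gen 9: q2 h=17  …______[X]_X____…
gen 10: q2 h=18  …_____X[_]X_____…
gen 11: q1 h=17  …______[X]_X____…
gen 12: q0 h=16  …______[_]X_X___…
gen 13: q1 h=15  …______[_]XX_X__…
gen 14: q0 h=16  …_____X[X]X_X___…
gen 15: q2 h=15  …______[X]_X_X__…
gen 16: q2 h=16  …_____X[_]X_X___…
gen 17: q1 h=15  …______[X]_X_X__…
gen 18: q0 h=14  …______[_]X_X_X_…
gen 19: q1 h=13  …______[_]XX_X_X…
gen 20: q0 h=14  …_____X[X]X_X_X_…
gen 21: q2 h=13  …______[X]_X_X_X…
gen 22: q2 h=14  …_____X[_]X_X_X_…
gen 23: q1 h=13  …______[X]_X_X_X…
gen 24: q0 h=12  …______[_]X_X_X_…
gen 25: q1 h=11  …______[_]XX_X_X…
gen 26: q0 h=12  …_____X[X]X_X_X_…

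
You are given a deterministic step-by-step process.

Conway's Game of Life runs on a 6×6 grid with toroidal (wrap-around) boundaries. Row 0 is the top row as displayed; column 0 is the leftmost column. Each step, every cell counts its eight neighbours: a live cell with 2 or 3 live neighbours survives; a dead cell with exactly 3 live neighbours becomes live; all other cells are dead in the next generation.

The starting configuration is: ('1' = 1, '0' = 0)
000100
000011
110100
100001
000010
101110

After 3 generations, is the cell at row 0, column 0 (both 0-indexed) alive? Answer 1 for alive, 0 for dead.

0

t=0: 000100
000011
110100
100001
000010
101110
t=1: 001000
101111
010000
110011
110010
001011
t=2: 101000
101111
000000
001010
001000
101011
t=3: 001000
101111
011000
000100
001010
101001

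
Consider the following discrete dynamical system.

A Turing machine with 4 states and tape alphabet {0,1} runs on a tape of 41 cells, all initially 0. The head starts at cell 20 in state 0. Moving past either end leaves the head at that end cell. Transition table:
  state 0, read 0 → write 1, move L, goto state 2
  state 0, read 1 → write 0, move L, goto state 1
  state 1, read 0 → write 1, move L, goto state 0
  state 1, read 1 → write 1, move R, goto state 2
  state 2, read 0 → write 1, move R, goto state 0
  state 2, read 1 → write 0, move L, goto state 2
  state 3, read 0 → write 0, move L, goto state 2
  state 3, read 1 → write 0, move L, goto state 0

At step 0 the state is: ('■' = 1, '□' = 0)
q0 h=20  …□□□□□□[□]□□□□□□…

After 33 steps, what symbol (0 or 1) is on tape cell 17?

0) q0 h=20  …□□□□□□[□]□□□□□□…
1) q2 h=19  …□□□□□□[□]■□□□□□…
2) q0 h=20  …□□□□□■[■]□□□□□□…
3) q1 h=19  …□□□□□□[■]□□□□□□…
4) q2 h=20  …□□□□□■[□]□□□□□□…
5) q0 h=21  …□□□□■■[□]□□□□□□…
6) q2 h=20  …□□□□□■[■]■□□□□□…
7) q2 h=19  …□□□□□□[■]□■□□□□…
8) q2 h=18  …□□□□□□[□]□□■□□□…
9) q0 h=19  …□□□□□■[□]□■□□□□…
10) q2 h=18  …□□□□□□[■]■□■□□□…
11) q2 h=17  …□□□□□□[□]□■□■□□…
12) q0 h=18  …□□□□□■[□]■□■□□□…
13) q2 h=17  …□□□□□□[■]■■□■□□…
14) q2 h=16  …□□□□□□[□]□■■□■□…
15) q0 h=17  …□□□□□■[□]■■□■□□…
16) q2 h=16  …□□□□□□[■]■■■□■□…
17) q2 h=15  …□□□□□□[□]□■■■□■…
18) q0 h=16  …□□□□□■[□]■■■□■□…
19) q2 h=15  …□□□□□□[■]■■■■□■…
20) q2 h=14  …□□□□□□[□]□■■■■□…
21) q0 h=15  …□□□□□■[□]■■■■□■…
22) q2 h=14  …□□□□□□[■]■■■■■□…
23) q2 h=13  …□□□□□□[□]□■■■■■…
24) q0 h=14  …□□□□□■[□]■■■■■□…
25) q2 h=13  …□□□□□□[■]■■■■■■…
26) q2 h=12  …□□□□□□[□]□■■■■■…
27) q0 h=13  …□□□□□■[□]■■■■■■…
28) q2 h=12  …□□□□□□[■]■■■■■■…
29) q2 h=11  …□□□□□□[□]□■■■■■…
30) q0 h=12  …□□□□□■[□]■■■■■■…
31) q2 h=11  …□□□□□□[■]■■■■■■…
32) q2 h=10  …□□□□□□[□]□■■■■■…
33) q0 h=11  …□□□□□■[□]■■■■■■…

1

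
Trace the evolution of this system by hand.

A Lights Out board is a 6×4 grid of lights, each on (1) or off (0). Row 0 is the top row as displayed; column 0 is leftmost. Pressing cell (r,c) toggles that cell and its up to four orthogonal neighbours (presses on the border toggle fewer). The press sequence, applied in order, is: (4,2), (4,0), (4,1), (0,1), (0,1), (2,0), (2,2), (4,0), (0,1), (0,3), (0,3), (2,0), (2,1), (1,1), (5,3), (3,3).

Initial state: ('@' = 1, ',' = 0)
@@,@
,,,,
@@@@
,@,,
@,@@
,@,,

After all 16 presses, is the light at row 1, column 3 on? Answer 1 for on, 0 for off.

gen 0: @@,@
,,,,
@@@@
,@,,
@,@@
,@,,
gen 1: @@,@
,,,,
@@@@
,@@,
@@,,
,@@,
gen 2: @@,@
,,,,
@@@@
@@@,
,,,,
@@@,
gen 3: @@,@
,,,,
@@@@
@,@,
@@@,
@,@,
gen 4: ,,@@
,@,,
@@@@
@,@,
@@@,
@,@,
gen 5: @@,@
,,,,
@@@@
@,@,
@@@,
@,@,
gen 6: @@,@
@,,,
,,@@
,,@,
@@@,
@,@,
gen 7: @@,@
@,@,
,@,,
,,,,
@@@,
@,@,
gen 8: @@,@
@,@,
,@,,
@,,,
,,@,
,,@,
gen 9: ,,@@
@@@,
,@,,
@,,,
,,@,
,,@,
gen 10: ,,,,
@@@@
,@,,
@,,,
,,@,
,,@,
gen 11: ,,@@
@@@,
,@,,
@,,,
,,@,
,,@,
gen 12: ,,@@
,@@,
@,,,
,,,,
,,@,
,,@,
gen 13: ,,@@
,,@,
,@@,
,@,,
,,@,
,,@,
gen 14: ,@@@
@@,,
,,@,
,@,,
,,@,
,,@,
gen 15: ,@@@
@@,,
,,@,
,@,,
,,@@
,,,@
gen 16: ,@@@
@@,,
,,@@
,@@@
,,@,
,,,@

0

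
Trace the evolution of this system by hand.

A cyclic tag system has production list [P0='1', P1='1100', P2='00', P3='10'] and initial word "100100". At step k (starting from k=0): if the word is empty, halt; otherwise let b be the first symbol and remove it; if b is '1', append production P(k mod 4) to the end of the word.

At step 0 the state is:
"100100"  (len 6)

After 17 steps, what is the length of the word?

step 0: "100100"  (len 6)
step 1: "001001"  (len 6)
step 2: "01001"  (len 5)
step 3: "1001"  (len 4)
step 4: "00110"  (len 5)
step 5: "0110"  (len 4)
step 6: "110"  (len 3)
step 7: "1000"  (len 4)
step 8: "00010"  (len 5)
step 9: "0010"  (len 4)
step 10: "010"  (len 3)
step 11: "10"  (len 2)
step 12: "010"  (len 3)
step 13: "10"  (len 2)
step 14: "01100"  (len 5)
step 15: "1100"  (len 4)
step 16: "10010"  (len 5)
step 17: "00101"  (len 5)

5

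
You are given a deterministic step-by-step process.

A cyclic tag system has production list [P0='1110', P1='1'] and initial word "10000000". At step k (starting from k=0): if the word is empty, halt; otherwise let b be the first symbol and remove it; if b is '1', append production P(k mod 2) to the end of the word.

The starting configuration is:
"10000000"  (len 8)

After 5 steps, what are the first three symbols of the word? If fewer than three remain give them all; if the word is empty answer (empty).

k=0  "10000000"  (len 8)
k=1  "00000001110"  (len 11)
k=2  "0000001110"  (len 10)
k=3  "000001110"  (len 9)
k=4  "00001110"  (len 8)
k=5  "0001110"  (len 7)

000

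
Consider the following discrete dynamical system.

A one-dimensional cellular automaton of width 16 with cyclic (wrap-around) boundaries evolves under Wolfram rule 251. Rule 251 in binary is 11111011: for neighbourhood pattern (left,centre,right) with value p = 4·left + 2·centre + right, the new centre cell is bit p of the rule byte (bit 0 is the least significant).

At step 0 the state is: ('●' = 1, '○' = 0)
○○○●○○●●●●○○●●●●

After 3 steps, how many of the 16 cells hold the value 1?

16

step 0: ○○○●○○●●●●○○●●●●
step 1: ●●●○●●●●●●●●●●●●
step 2: ●●●●●●●●●●●●●●●●
step 3: ●●●●●●●●●●●●●●●●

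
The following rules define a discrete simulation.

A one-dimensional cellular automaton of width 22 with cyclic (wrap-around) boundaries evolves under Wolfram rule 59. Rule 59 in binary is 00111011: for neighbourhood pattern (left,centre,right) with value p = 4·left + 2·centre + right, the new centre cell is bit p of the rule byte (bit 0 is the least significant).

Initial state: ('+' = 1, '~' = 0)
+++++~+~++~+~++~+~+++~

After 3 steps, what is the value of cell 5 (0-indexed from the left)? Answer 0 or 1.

1

[0] +++++~+~++~+~++~+~+++~
[1] +~~~~+~++~+~++~+~++~~+
[2] ~++++~++~+~++~+~++~+++
[3] ++~~~++~+~++~+~++~++~~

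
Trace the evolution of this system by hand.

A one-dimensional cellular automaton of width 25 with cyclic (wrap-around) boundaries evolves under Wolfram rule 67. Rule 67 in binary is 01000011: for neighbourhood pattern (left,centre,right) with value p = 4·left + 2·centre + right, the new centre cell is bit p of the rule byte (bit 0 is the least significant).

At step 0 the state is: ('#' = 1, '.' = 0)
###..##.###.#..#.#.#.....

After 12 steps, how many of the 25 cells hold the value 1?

10

t=0: ###..##.###.#..#.#.#.....
t=1: ..#.#.#...#...#......####
t=2: .#......##..##..#####...#
t=3: ...#####.#.#.#.#....#.##.
t=4: ###....#.........###...#.
t=5: ..#.###..########..#.##..
t=6: ##....#.#.......#.#...#.#
t=7: .#.###....######....##...
t=8: #....#.###.....#.###.#.##
t=9: #.###....#.####....#.....
t=10: ....#.###.....#.###..####
t=11: .###....#.####....#.#...#
t=12: ...#.###.....#.###....##.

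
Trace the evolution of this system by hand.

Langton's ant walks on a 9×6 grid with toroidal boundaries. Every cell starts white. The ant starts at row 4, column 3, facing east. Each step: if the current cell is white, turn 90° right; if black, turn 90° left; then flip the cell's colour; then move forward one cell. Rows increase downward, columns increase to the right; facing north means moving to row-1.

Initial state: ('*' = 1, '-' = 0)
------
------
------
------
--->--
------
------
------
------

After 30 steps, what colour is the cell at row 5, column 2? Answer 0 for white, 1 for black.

1

step 0: ------
------
------
------
--->--
------
------
------
------
step 1: ------
------
------
------
---*--
---v--
------
------
------
step 2: ------
------
------
------
---*--
--<*--
------
------
------
step 3: ------
------
------
------
--^*--
--**--
------
------
------
step 4: ------
------
------
------
--*>--
--**--
------
------
------
step 5: ------
------
------
---^--
--*---
--**--
------
------
------
step 6: ------
------
------
---*>-
--*---
--**--
------
------
------
step 7: ------
------
------
---**-
--*-v-
--**--
------
------
------
step 8: ------
------
------
---**-
--*<*-
--**--
------
------
------
step 9: ------
------
------
---^*-
--***-
--**--
------
------
------
step 10: ------
------
------
--<-*-
--***-
--**--
------
------
------
step 11: ------
------
--^---
--*-*-
--***-
--**--
------
------
------
step 12: ------
------
--*>--
--*-*-
--***-
--**--
------
------
------
step 13: ------
------
--**--
--*v*-
--***-
--**--
------
------
------
step 14: ------
------
--**--
--<**-
--***-
--**--
------
------
------
step 15: ------
------
--**--
---**-
--v**-
--**--
------
------
------
step 16: ------
------
--**--
---**-
--->*-
--**--
------
------
------
step 17: ------
------
--**--
---^*-
----*-
--**--
------
------
------
step 18: ------
------
--**--
--<-*-
----*-
--**--
------
------
------
step 19: ------
------
--^*--
--*-*-
----*-
--**--
------
------
------
step 20: ------
------
-<-*--
--*-*-
----*-
--**--
------
------
------
step 21: ------
-^----
-*-*--
--*-*-
----*-
--**--
------
------
------
step 22: ------
-*>---
-*-*--
--*-*-
----*-
--**--
------
------
------
step 23: ------
-**---
-*v*--
--*-*-
----*-
--**--
------
------
------
step 24: ------
-**---
-<**--
--*-*-
----*-
--**--
------
------
------
step 25: ------
-**---
--**--
-v*-*-
----*-
--**--
------
------
------
step 26: ------
-**---
--**--
<**-*-
----*-
--**--
------
------
------
step 27: ------
-**---
^-**--
***-*-
----*-
--**--
------
------
------
step 28: ------
-**---
*>**--
***-*-
----*-
--**--
------
------
------
step 29: ------
-**---
****--
*v*-*-
----*-
--**--
------
------
------
step 30: ------
-**---
****--
*->-*-
----*-
--**--
------
------
------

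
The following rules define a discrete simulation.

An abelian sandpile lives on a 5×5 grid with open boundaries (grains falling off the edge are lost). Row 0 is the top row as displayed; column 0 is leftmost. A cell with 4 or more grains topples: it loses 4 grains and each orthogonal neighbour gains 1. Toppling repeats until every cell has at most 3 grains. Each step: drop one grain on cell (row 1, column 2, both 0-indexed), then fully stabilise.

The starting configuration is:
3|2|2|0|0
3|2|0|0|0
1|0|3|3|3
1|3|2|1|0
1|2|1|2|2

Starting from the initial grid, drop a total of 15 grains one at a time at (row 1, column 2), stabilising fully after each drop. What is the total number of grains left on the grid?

step 0: 3|2|2|0|0
3|2|0|0|0
1|0|3|3|3
1|3|2|1|0
1|2|1|2|2
step 1: 3|2|2|0|0
3|2|1|0|0
1|0|3|3|3
1|3|2|1|0
1|2|1|2|2
step 2: 3|2|2|0|0
3|2|2|0|0
1|0|3|3|3
1|3|2|1|0
1|2|1|2|2
step 3: 3|2|2|0|0
3|2|3|0|0
1|0|3|3|3
1|3|2|1|0
1|2|1|2|2
step 4: 3|2|3|0|0
3|3|1|2|1
1|1|1|1|0
1|3|3|2|1
1|2|1|2|2
step 5: 3|2|3|0|0
3|3|2|2|1
1|1|1|1|0
1|3|3|2|1
1|2|1|2|2
step 6: 3|2|3|0|0
3|3|3|2|1
1|1|1|1|0
1|3|3|2|1
1|2|1|2|2
step 7: 1|1|1|1|0
1|2|2|3|1
2|2|2|1|0
1|3|3|2|1
1|2|1|2|2
step 8: 1|1|1|1|0
1|2|3|3|1
2|2|2|1|0
1|3|3|2|1
1|2|1|2|2
step 9: 1|1|2|2|0
1|3|1|0|2
2|2|3|2|0
1|3|3|2|1
1|2|1|2|2
step 10: 1|1|2|2|0
1|3|2|0|2
2|2|3|2|0
1|3|3|2|1
1|2|1|2|2
step 11: 1|1|2|2|0
1|3|3|0|2
2|2|3|2|0
1|3|3|2|1
1|2|1|2|2
step 12: 1|2|3|2|0
2|1|2|1|2
3|1|2|3|0
2|1|1|3|1
1|3|2|2|2
step 13: 1|2|3|2|0
2|1|3|1|2
3|1|2|3|0
2|1|1|3|1
1|3|2|2|2
step 14: 1|3|0|3|0
2|2|1|2|2
3|1|3|3|0
2|1|1|3|1
1|3|2|2|2
step 15: 1|3|0|3|0
2|2|2|2|2
3|1|3|3|0
2|1|1|3|1
1|3|2|2|2

45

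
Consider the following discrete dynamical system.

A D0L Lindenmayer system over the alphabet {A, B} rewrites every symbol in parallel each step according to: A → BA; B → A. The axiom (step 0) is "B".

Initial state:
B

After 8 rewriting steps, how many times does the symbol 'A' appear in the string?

21

k=0  B
k=1  A
k=2  BA
k=3  ABA
k=4  BAABA
k=5  ABABAABA
k=6  BAABAABABAABA
k=7  ABABAABABAABAABABAABA
k=8  BAABAABABAABAABABAABABAABAABABAABA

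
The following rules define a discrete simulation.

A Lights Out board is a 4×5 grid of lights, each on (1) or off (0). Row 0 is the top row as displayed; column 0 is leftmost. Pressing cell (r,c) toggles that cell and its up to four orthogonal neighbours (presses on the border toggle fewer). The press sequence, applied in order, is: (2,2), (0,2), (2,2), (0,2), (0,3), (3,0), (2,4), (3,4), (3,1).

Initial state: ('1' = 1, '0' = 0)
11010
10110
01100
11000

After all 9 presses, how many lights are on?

step 0: 11010
10110
01100
11000
step 1: 11010
10010
00010
11100
step 2: 10100
10110
00010
11100
step 3: 10100
10010
01100
11000
step 4: 11010
10110
01100
11000
step 5: 11101
10100
01100
11000
step 6: 11101
10100
11100
00000
step 7: 11101
10101
11111
00001
step 8: 11101
10101
11110
00010
step 9: 11101
10101
10110
11110

14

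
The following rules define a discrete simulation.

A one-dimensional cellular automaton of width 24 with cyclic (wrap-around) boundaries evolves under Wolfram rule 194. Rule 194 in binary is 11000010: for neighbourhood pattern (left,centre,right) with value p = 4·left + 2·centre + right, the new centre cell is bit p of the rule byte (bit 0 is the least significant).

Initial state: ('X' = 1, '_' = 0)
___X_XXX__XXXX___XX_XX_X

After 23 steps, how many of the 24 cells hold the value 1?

t=0: ___X_XXX__XXXX___XX_XX_X
t=1: __X___XX_X_XXX__X_X__X__
t=2: _X___X_X____XX_X____X___
t=3: X___X______X_X_____X____
t=4: ___X______X_______X____X
t=5: __X______X_______X____X_
t=6: _X______X_______X____X__
t=7: X______X_______X____X___
t=8: ______X_______X____X___X
t=9: _____X_______X____X___X_
t=10: ____X_______X____X___X__
t=11: ___X_______X____X___X___
t=12: __X_______X____X___X____
t=13: _X_______X____X___X_____
t=14: X_______X____X___X______
t=15: _______X____X___X______X
t=16: ______X____X___X______X_
t=17: _____X____X___X______X__
t=18: ____X____X___X______X___
t=19: ___X____X___X______X____
t=20: __X____X___X______X_____
t=21: _X____X___X______X______
t=22: X____X___X______X_______
t=23: ____X___X______X_______X

4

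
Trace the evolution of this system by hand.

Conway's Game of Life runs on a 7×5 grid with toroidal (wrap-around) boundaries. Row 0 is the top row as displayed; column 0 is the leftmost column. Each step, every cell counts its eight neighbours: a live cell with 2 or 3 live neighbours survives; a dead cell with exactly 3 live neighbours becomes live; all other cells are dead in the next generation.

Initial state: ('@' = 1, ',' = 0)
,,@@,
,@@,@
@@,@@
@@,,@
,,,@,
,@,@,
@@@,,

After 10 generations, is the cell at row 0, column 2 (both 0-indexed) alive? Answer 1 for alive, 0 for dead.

step 0: ,,@@,
,@@,@
@@,@@
@@,,@
,,,@,
,@,@,
@@@,,
step 1: ,,,,@
,,,,,
,,,,,
,@,,,
,@,@,
@@,@@
@,,,@
step 2: @,,,@
,,,,,
,,,,,
,,@,,
,@,@,
,@,@,
,@,,,
step 3: @,,,,
,,,,,
,,,,,
,,@,,
,@,@,
@@,,,
,@@,@
step 4: @@,,,
,,,,,
,,,,,
,,@,,
@@,,,
,,,@@
,,@,@
step 5: @@,,,
,,,,,
,,,,,
,@,,,
@@@@@
,@@@@
,@@,@
step 6: @@@,,
,,,,,
,,,,,
,@,@@
,,,,,
,,,,,
,,,,@
step 7: @@,,,
,@,,,
,,,,,
,,,,,
,,,,,
,,,,,
@@,,,
step 8: ,,@,,
@@,,,
,,,,,
,,,,,
,,,,,
,,,,,
@@,,,
step 9: ,,@,,
,@,,,
,,,,,
,,,,,
,,,,,
,,,,,
,@,,,
step 10: ,@@,,
,,,,,
,,,,,
,,,,,
,,,,,
,,,,,
,,,,,

1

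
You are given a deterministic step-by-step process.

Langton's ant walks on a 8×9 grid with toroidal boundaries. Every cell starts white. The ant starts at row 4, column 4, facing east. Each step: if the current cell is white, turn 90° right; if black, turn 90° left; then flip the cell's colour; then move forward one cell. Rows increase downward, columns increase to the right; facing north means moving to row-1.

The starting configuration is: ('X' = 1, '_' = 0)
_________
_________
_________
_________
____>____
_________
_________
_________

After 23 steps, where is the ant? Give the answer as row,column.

t=0: _________
_________
_________
_________
____>____
_________
_________
_________
t=1: _________
_________
_________
_________
____X____
____v____
_________
_________
t=2: _________
_________
_________
_________
____X____
___<X____
_________
_________
t=3: _________
_________
_________
_________
___^X____
___XX____
_________
_________
t=4: _________
_________
_________
_________
___X>____
___XX____
_________
_________
t=5: _________
_________
_________
____^____
___X_____
___XX____
_________
_________
t=6: _________
_________
_________
____X>___
___X_____
___XX____
_________
_________
t=7: _________
_________
_________
____XX___
___X_v___
___XX____
_________
_________
t=8: _________
_________
_________
____XX___
___X<X___
___XX____
_________
_________
t=9: _________
_________
_________
____^X___
___XXX___
___XX____
_________
_________
t=10: _________
_________
_________
___<_X___
___XXX___
___XX____
_________
_________
t=11: _________
_________
___^_____
___X_X___
___XXX___
___XX____
_________
_________
t=12: _________
_________
___X>____
___X_X___
___XXX___
___XX____
_________
_________
t=13: _________
_________
___XX____
___XvX___
___XXX___
___XX____
_________
_________
t=14: _________
_________
___XX____
___<XX___
___XXX___
___XX____
_________
_________
t=15: _________
_________
___XX____
____XX___
___vXX___
___XX____
_________
_________
t=16: _________
_________
___XX____
____XX___
____>X___
___XX____
_________
_________
t=17: _________
_________
___XX____
____^X___
_____X___
___XX____
_________
_________
t=18: _________
_________
___XX____
___<_X___
_____X___
___XX____
_________
_________
t=19: _________
_________
___^X____
___X_X___
_____X___
___XX____
_________
_________
t=20: _________
_________
__<_X____
___X_X___
_____X___
___XX____
_________
_________
t=21: _________
__^______
__X_X____
___X_X___
_____X___
___XX____
_________
_________
t=22: _________
__X>_____
__X_X____
___X_X___
_____X___
___XX____
_________
_________
t=23: _________
__XX_____
__XvX____
___X_X___
_____X___
___XX____
_________
_________

2,3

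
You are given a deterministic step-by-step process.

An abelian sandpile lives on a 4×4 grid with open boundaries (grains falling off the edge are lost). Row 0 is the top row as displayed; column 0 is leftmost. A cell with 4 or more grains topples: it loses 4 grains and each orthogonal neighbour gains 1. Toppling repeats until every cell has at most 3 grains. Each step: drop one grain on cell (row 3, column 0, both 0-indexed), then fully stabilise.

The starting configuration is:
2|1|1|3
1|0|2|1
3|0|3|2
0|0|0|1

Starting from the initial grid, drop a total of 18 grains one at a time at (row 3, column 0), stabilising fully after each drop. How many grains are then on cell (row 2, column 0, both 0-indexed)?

0) 2|1|1|3
1|0|2|1
3|0|3|2
0|0|0|1
1) 2|1|1|3
1|0|2|1
3|0|3|2
1|0|0|1
2) 2|1|1|3
1|0|2|1
3|0|3|2
2|0|0|1
3) 2|1|1|3
1|0|2|1
3|0|3|2
3|0|0|1
4) 2|1|1|3
2|0|2|1
0|1|3|2
1|1|0|1
5) 2|1|1|3
2|0|2|1
0|1|3|2
2|1|0|1
6) 2|1|1|3
2|0|2|1
0|1|3|2
3|1|0|1
7) 2|1|1|3
2|0|2|1
1|1|3|2
0|2|0|1
8) 2|1|1|3
2|0|2|1
1|1|3|2
1|2|0|1
9) 2|1|1|3
2|0|2|1
1|1|3|2
2|2|0|1
10) 2|1|1|3
2|0|2|1
1|1|3|2
3|2|0|1
11) 2|1|1|3
2|0|2|1
2|1|3|2
0|3|0|1
12) 2|1|1|3
2|0|2|1
2|1|3|2
1|3|0|1
13) 2|1|1|3
2|0|2|1
2|1|3|2
2|3|0|1
14) 2|1|1|3
2|0|2|1
2|1|3|2
3|3|0|1
15) 2|1|1|3
2|0|2|1
3|2|3|2
1|0|1|1
16) 2|1|1|3
2|0|2|1
3|2|3|2
2|0|1|1
17) 2|1|1|3
2|0|2|1
3|2|3|2
3|0|1|1
18) 2|1|1|3
3|0|2|1
0|3|3|2
1|1|1|1

0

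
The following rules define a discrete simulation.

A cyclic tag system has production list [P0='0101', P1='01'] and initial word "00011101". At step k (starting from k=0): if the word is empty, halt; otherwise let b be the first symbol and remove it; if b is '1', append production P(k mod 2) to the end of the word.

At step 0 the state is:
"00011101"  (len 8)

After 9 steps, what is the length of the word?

step 0: "00011101"  (len 8)
step 1: "0011101"  (len 7)
step 2: "011101"  (len 6)
step 3: "11101"  (len 5)
step 4: "110101"  (len 6)
step 5: "101010101"  (len 9)
step 6: "0101010101"  (len 10)
step 7: "101010101"  (len 9)
step 8: "0101010101"  (len 10)
step 9: "101010101"  (len 9)

9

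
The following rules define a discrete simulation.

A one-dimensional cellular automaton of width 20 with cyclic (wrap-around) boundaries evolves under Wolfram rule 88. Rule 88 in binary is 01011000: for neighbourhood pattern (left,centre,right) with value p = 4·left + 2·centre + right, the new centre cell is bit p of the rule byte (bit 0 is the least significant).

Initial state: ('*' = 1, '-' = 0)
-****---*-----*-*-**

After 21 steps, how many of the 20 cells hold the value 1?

7

t=0: -****---*-----*-*-**
t=1: -*--**---*--------**
t=2: --*-***---*-------**
t=3: *---*-**---*------**
t=4: **----***---*-----*-
t=5: ***---*-**---*------
t=6: *-**----***---*-----
t=7: --***---*-**---*----
t=8: --*-**----***---*---
t=9: ----***---*-**---*--
t=10: ----*-**----***---*-
t=11: ------***---*-**---*
t=12: *-----*-**----***---
t=13: -*------***---*-**--
t=14: --*-----*-**----***-
t=15: ---*------***---*-**
t=16: *---*-----*-**----**
t=17: **---*------***---*-
t=18: ***---*-----*-**----
t=19: *-**---*------***---
t=20: --***---*-----*-**--
t=21: --*-**---*------***-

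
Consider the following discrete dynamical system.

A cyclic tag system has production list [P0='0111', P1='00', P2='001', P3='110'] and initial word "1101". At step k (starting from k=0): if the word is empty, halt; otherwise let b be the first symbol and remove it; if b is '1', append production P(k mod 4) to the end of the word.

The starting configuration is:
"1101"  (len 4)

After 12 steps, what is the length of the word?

15

0) "1101"  (len 4)
1) "1010111"  (len 7)
2) "01011100"  (len 8)
3) "1011100"  (len 7)
4) "011100110"  (len 9)
5) "11100110"  (len 8)
6) "110011000"  (len 9)
7) "10011000001"  (len 11)
8) "0011000001110"  (len 13)
9) "011000001110"  (len 12)
10) "11000001110"  (len 11)
11) "1000001110001"  (len 13)
12) "000001110001110"  (len 15)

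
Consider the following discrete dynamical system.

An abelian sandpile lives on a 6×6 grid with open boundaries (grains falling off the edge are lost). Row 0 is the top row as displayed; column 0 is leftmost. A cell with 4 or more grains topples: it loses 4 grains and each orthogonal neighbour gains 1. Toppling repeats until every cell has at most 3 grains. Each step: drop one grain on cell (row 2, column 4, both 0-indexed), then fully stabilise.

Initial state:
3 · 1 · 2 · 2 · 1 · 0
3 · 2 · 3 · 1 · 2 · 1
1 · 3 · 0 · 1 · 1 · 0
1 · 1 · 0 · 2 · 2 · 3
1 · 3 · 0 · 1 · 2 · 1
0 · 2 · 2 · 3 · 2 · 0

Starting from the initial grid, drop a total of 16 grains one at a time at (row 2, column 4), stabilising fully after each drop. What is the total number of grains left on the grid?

k=0  3 · 1 · 2 · 2 · 1 · 0
3 · 2 · 3 · 1 · 2 · 1
1 · 3 · 0 · 1 · 1 · 0
1 · 1 · 0 · 2 · 2 · 3
1 · 3 · 0 · 1 · 2 · 1
0 · 2 · 2 · 3 · 2 · 0
k=1  3 · 1 · 2 · 2 · 1 · 0
3 · 2 · 3 · 1 · 2 · 1
1 · 3 · 0 · 1 · 2 · 0
1 · 1 · 0 · 2 · 2 · 3
1 · 3 · 0 · 1 · 2 · 1
0 · 2 · 2 · 3 · 2 · 0
k=2  3 · 1 · 2 · 2 · 1 · 0
3 · 2 · 3 · 1 · 2 · 1
1 · 3 · 0 · 1 · 3 · 0
1 · 1 · 0 · 2 · 2 · 3
1 · 3 · 0 · 1 · 2 · 1
0 · 2 · 2 · 3 · 2 · 0
k=3  3 · 1 · 2 · 2 · 1 · 0
3 · 2 · 3 · 1 · 3 · 1
1 · 3 · 0 · 2 · 0 · 1
1 · 1 · 0 · 2 · 3 · 3
1 · 3 · 0 · 1 · 2 · 1
0 · 2 · 2 · 3 · 2 · 0
k=4  3 · 1 · 2 · 2 · 1 · 0
3 · 2 · 3 · 1 · 3 · 1
1 · 3 · 0 · 2 · 1 · 1
1 · 1 · 0 · 2 · 3 · 3
1 · 3 · 0 · 1 · 2 · 1
0 · 2 · 2 · 3 · 2 · 0
k=5  3 · 1 · 2 · 2 · 1 · 0
3 · 2 · 3 · 1 · 3 · 1
1 · 3 · 0 · 2 · 2 · 1
1 · 1 · 0 · 2 · 3 · 3
1 · 3 · 0 · 1 · 2 · 1
0 · 2 · 2 · 3 · 2 · 0
k=6  3 · 1 · 2 · 2 · 1 · 0
3 · 2 · 3 · 1 · 3 · 1
1 · 3 · 0 · 2 · 3 · 1
1 · 1 · 0 · 2 · 3 · 3
1 · 3 · 0 · 1 · 2 · 1
0 · 2 · 2 · 3 · 2 · 0
k=7  3 · 1 · 2 · 2 · 2 · 0
3 · 2 · 3 · 2 · 0 · 2
1 · 3 · 0 · 3 · 2 · 3
1 · 1 · 0 · 3 · 1 · 0
1 · 3 · 0 · 1 · 3 · 2
0 · 2 · 2 · 3 · 2 · 0
k=8  3 · 1 · 2 · 2 · 2 · 0
3 · 2 · 3 · 2 · 0 · 2
1 · 3 · 0 · 3 · 3 · 3
1 · 1 · 0 · 3 · 1 · 0
1 · 3 · 0 · 1 · 3 · 2
0 · 2 · 2 · 3 · 2 · 0
k=9  3 · 1 · 2 · 2 · 2 · 0
3 · 2 · 3 · 3 · 1 · 3
1 · 3 · 1 · 1 · 2 · 0
1 · 1 · 1 · 0 · 3 · 1
1 · 3 · 0 · 2 · 3 · 2
0 · 2 · 2 · 3 · 2 · 0
k=10  3 · 1 · 2 · 2 · 2 · 0
3 · 2 · 3 · 3 · 1 · 3
1 · 3 · 1 · 1 · 3 · 0
1 · 1 · 1 · 0 · 3 · 1
1 · 3 · 0 · 2 · 3 · 2
0 · 2 · 2 · 3 · 2 · 0
k=11  3 · 1 · 2 · 2 · 2 · 0
3 · 2 · 3 · 3 · 2 · 3
1 · 3 · 1 · 2 · 1 · 1
1 · 1 · 1 · 1 · 1 · 2
1 · 3 · 0 · 3 · 0 · 3
0 · 2 · 2 · 3 · 3 · 0
k=12  3 · 1 · 2 · 2 · 2 · 0
3 · 2 · 3 · 3 · 2 · 3
1 · 3 · 1 · 2 · 2 · 1
1 · 1 · 1 · 1 · 1 · 2
1 · 3 · 0 · 3 · 0 · 3
0 · 2 · 2 · 3 · 3 · 0
k=13  3 · 1 · 2 · 2 · 2 · 0
3 · 2 · 3 · 3 · 2 · 3
1 · 3 · 1 · 2 · 3 · 1
1 · 1 · 1 · 1 · 1 · 2
1 · 3 · 0 · 3 · 0 · 3
0 · 2 · 2 · 3 · 3 · 0
k=14  3 · 1 · 2 · 2 · 2 · 0
3 · 2 · 3 · 3 · 3 · 3
1 · 3 · 1 · 3 · 0 · 2
1 · 1 · 1 · 1 · 2 · 2
1 · 3 · 0 · 3 · 0 · 3
0 · 2 · 2 · 3 · 3 · 0
k=15  3 · 1 · 2 · 2 · 2 · 0
3 · 2 · 3 · 3 · 3 · 3
1 · 3 · 1 · 3 · 1 · 2
1 · 1 · 1 · 1 · 2 · 2
1 · 3 · 0 · 3 · 0 · 3
0 · 2 · 2 · 3 · 3 · 0
k=16  3 · 1 · 2 · 2 · 2 · 0
3 · 2 · 3 · 3 · 3 · 3
1 · 3 · 1 · 3 · 2 · 2
1 · 1 · 1 · 1 · 2 · 2
1 · 3 · 0 · 3 · 0 · 3
0 · 2 · 2 · 3 · 3 · 0

67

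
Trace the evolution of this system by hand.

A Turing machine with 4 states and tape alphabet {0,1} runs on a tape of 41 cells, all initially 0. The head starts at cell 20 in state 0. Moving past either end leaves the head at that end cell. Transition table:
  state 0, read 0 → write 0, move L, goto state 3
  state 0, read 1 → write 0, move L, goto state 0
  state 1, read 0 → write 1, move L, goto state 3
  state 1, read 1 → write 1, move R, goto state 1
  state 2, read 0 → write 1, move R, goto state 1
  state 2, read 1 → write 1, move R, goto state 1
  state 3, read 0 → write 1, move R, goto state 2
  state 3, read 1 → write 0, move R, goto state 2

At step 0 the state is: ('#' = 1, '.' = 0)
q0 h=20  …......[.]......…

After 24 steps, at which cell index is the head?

step 0: q0 h=20  …......[.]......…
step 1: q3 h=19  …......[.]......…
step 2: q2 h=20  ….....#[.]......…
step 3: q1 h=21  …....##[.]......…
step 4: q3 h=20  ….....#[#]#.....…
step 5: q2 h=21  …....#.[#]......…
step 6: q1 h=22  …...#.#[.]......…
step 7: q3 h=21  …....#.[#]#.....…
step 8: q2 h=22  …...#..[#]......…
step 9: q1 h=23  …..#..#[.]......…
step 10: q3 h=22  …...#..[#]#.....…
step 11: q2 h=23  …..#...[#]......…
step 12: q1 h=24  ….#...#[.]......…
step 13: q3 h=23  …..#...[#]#.....…
step 14: q2 h=24  ….#....[#]......…
step 15: q1 h=25  …#....#[.]......…
step 16: q3 h=24  ….#....[#]#.....…
step 17: q2 h=25  …#.....[#]......…
step 18: q1 h=26  ….....#[.]......…
step 19: q3 h=25  …#.....[#]#.....…
step 20: q2 h=26  …......[#]......…
step 21: q1 h=27  ….....#[.]......…
step 22: q3 h=26  …......[#]#.....…
step 23: q2 h=27  …......[#]......…
step 24: q1 h=28  ….....#[.]......…

28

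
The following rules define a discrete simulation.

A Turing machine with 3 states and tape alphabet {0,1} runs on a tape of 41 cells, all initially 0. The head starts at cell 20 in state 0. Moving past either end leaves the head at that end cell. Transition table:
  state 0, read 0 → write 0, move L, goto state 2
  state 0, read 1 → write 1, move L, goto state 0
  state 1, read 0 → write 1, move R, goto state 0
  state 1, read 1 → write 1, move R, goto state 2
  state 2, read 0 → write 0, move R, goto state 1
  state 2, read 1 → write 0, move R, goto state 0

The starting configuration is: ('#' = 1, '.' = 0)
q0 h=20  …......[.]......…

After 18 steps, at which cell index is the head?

gen 0: q0 h=20  …......[.]......…
gen 1: q2 h=19  …......[.]......…
gen 2: q1 h=20  …......[.]......…
gen 3: q0 h=21  ….....#[.]......…
gen 4: q2 h=20  …......[#]......…
gen 5: q0 h=21  …......[.]......…
gen 6: q2 h=20  …......[.]......…
gen 7: q1 h=21  …......[.]......…
gen 8: q0 h=22  ….....#[.]......…
gen 9: q2 h=21  …......[#]......…
gen 10: q0 h=22  …......[.]......…
gen 11: q2 h=21  …......[.]......…
gen 12: q1 h=22  …......[.]......…
gen 13: q0 h=23  ….....#[.]......…
gen 14: q2 h=22  …......[#]......…
gen 15: q0 h=23  …......[.]......…
gen 16: q2 h=22  …......[.]......…
gen 17: q1 h=23  …......[.]......…
gen 18: q0 h=24  ….....#[.]......…

24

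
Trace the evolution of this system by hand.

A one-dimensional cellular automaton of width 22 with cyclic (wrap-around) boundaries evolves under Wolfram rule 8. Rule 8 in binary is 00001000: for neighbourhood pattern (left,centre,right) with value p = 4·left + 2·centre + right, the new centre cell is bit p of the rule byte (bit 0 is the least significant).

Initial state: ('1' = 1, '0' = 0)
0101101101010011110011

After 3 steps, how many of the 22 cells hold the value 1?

0

t=0: 0101101101010011110011
t=1: 0001001000000010000010
t=2: 0000000000000000000000
t=3: 0000000000000000000000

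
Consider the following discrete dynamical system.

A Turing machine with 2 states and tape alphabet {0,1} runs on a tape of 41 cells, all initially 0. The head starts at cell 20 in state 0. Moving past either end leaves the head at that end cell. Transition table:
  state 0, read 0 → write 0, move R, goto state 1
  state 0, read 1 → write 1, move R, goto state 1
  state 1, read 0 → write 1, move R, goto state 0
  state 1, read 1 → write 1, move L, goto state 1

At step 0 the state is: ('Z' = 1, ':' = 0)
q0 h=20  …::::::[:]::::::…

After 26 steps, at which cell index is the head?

step 0: q0 h=20  …::::::[:]::::::…
step 1: q1 h=21  …::::::[:]::::::…
step 2: q0 h=22  …:::::Z[:]::::::…
step 3: q1 h=23  …::::Z:[:]::::::…
step 4: q0 h=24  …:::Z:Z[:]::::::…
step 5: q1 h=25  …::Z:Z:[:]::::::…
step 6: q0 h=26  …:Z:Z:Z[:]::::::…
step 7: q1 h=27  …Z:Z:Z:[:]::::::…
step 8: q0 h=28  …:Z:Z:Z[:]::::::…
step 9: q1 h=29  …Z:Z:Z:[:]::::::…
step 10: q0 h=30  …:Z:Z:Z[:]::::::…
step 11: q1 h=31  …Z:Z:Z:[:]::::::…
step 12: q0 h=32  …:Z:Z:Z[:]::::::…
step 13: q1 h=33  …Z:Z:Z:[:]::::::…
step 14: q0 h=34  …:Z:Z:Z[:]::::::|
step 15: q1 h=35  …Z:Z:Z:[:]:::::|
step 16: q0 h=36  …:Z:Z:Z[:]::::|
step 17: q1 h=37  …Z:Z:Z:[:]:::|
step 18: q0 h=38  …:Z:Z:Z[:]::|
step 19: q1 h=39  …Z:Z:Z:[:]:|
step 20: q0 h=40  …:Z:Z:Z[:]|
step 21: q1 h=40  …:Z:Z:Z[:]|
step 22: q0 h=40  …:Z:Z:Z[Z]|
step 23: q1 h=40  …:Z:Z:Z[Z]|
step 24: q1 h=39  …Z:Z:Z:[Z]Z|
step 25: q1 h=38  …:Z:Z:Z[:]ZZ|
step 26: q0 h=39  …Z:Z:ZZ[Z]Z|

39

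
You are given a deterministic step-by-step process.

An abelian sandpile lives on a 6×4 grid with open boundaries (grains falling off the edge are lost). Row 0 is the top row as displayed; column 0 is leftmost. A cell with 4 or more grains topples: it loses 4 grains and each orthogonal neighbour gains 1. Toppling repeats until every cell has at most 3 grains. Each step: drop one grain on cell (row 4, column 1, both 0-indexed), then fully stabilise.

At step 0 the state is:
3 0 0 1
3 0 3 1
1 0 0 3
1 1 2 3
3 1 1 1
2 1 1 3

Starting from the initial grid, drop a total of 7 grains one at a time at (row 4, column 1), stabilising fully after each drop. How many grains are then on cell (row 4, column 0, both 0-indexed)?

1

gen 0: 3 0 0 1
3 0 3 1
1 0 0 3
1 1 2 3
3 1 1 1
2 1 1 3
gen 1: 3 0 0 1
3 0 3 1
1 0 0 3
1 1 2 3
3 2 1 1
2 1 1 3
gen 2: 3 0 0 1
3 0 3 1
1 0 0 3
1 1 2 3
3 3 1 1
2 1 1 3
gen 3: 3 0 0 1
3 0 3 1
1 0 0 3
2 2 2 3
0 1 2 1
3 2 1 3
gen 4: 3 0 0 1
3 0 3 1
1 0 0 3
2 2 2 3
0 2 2 1
3 2 1 3
gen 5: 3 0 0 1
3 0 3 1
1 0 0 3
2 2 2 3
0 3 2 1
3 2 1 3
gen 6: 3 0 0 1
3 0 3 1
1 0 0 3
2 3 2 3
1 0 3 1
3 3 1 3
gen 7: 3 0 0 1
3 0 3 1
1 0 0 3
2 3 2 3
1 1 3 1
3 3 1 3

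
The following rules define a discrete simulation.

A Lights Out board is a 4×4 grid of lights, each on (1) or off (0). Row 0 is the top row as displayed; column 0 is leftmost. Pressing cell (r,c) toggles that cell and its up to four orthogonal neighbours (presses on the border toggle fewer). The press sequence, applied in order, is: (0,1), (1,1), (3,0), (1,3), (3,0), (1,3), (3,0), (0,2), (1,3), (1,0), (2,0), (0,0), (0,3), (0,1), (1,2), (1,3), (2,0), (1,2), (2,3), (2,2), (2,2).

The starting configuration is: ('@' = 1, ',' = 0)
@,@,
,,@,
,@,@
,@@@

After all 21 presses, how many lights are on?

t=0: @,@,
,,@,
,@,@
,@@@
t=1: ,@,,
,@@,
,@,@
,@@@
t=2: ,,,,
@,,,
,,,@
,@@@
t=3: ,,,,
@,,,
@,,@
@,@@
t=4: ,,,@
@,@@
@,,,
@,@@
t=5: ,,,@
@,@@
,,,,
,@@@
t=6: ,,,,
@,,,
,,,@
,@@@
t=7: ,,,,
@,,,
@,,@
@,@@
t=8: ,@@@
@,@,
@,,@
@,@@
t=9: ,@@,
@,,@
@,,,
@,@@
t=10: @@@,
,@,@
,,,,
@,@@
t=11: @@@,
@@,@
@@,,
,,@@
t=12: ,,@,
,@,@
@@,,
,,@@
t=13: ,,,@
,@,,
@@,,
,,@@
t=14: @@@@
,,,,
@@,,
,,@@
t=15: @@,@
,@@@
@@@,
,,@@
t=16: @@,,
,@,,
@@@@
,,@@
t=17: @@,,
@@,,
,,@@
@,@@
t=18: @@@,
@,@@
,,,@
@,@@
t=19: @@@,
@,@,
,,@,
@,@,
t=20: @@@,
@,,,
,@,@
@,,,
t=21: @@@,
@,@,
,,@,
@,@,

8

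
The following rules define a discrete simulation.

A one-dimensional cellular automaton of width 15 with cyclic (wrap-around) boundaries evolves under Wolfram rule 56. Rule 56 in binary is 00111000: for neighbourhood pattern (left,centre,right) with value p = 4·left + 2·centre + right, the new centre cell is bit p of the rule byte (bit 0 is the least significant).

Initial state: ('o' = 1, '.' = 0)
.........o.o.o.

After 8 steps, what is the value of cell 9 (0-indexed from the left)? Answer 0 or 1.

0

k=0  .........o.o.o.
k=1  ..........o.o.o
k=2  o..........o.o.
k=3  .o..........o.o
k=4  o.o..........o.
k=5  .o.o..........o
k=6  o.o.o..........
k=7  .o.o.o.........
k=8  ..o.o.o........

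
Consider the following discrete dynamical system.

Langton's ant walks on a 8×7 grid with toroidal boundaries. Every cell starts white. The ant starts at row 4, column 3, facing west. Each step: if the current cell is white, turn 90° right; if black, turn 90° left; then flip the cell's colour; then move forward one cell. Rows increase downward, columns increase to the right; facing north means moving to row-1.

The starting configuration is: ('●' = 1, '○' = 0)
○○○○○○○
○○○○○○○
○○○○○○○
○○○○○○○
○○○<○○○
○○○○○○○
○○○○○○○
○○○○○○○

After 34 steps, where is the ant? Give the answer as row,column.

0) ○○○○○○○
○○○○○○○
○○○○○○○
○○○○○○○
○○○<○○○
○○○○○○○
○○○○○○○
○○○○○○○
1) ○○○○○○○
○○○○○○○
○○○○○○○
○○○^○○○
○○○●○○○
○○○○○○○
○○○○○○○
○○○○○○○
2) ○○○○○○○
○○○○○○○
○○○○○○○
○○○●>○○
○○○●○○○
○○○○○○○
○○○○○○○
○○○○○○○
3) ○○○○○○○
○○○○○○○
○○○○○○○
○○○●●○○
○○○●v○○
○○○○○○○
○○○○○○○
○○○○○○○
4) ○○○○○○○
○○○○○○○
○○○○○○○
○○○●●○○
○○○<●○○
○○○○○○○
○○○○○○○
○○○○○○○
5) ○○○○○○○
○○○○○○○
○○○○○○○
○○○●●○○
○○○○●○○
○○○v○○○
○○○○○○○
○○○○○○○
6) ○○○○○○○
○○○○○○○
○○○○○○○
○○○●●○○
○○○○●○○
○○<●○○○
○○○○○○○
○○○○○○○
7) ○○○○○○○
○○○○○○○
○○○○○○○
○○○●●○○
○○^○●○○
○○●●○○○
○○○○○○○
○○○○○○○
8) ○○○○○○○
○○○○○○○
○○○○○○○
○○○●●○○
○○●>●○○
○○●●○○○
○○○○○○○
○○○○○○○
9) ○○○○○○○
○○○○○○○
○○○○○○○
○○○●●○○
○○●●●○○
○○●v○○○
○○○○○○○
○○○○○○○
10) ○○○○○○○
○○○○○○○
○○○○○○○
○○○●●○○
○○●●●○○
○○●○>○○
○○○○○○○
○○○○○○○
11) ○○○○○○○
○○○○○○○
○○○○○○○
○○○●●○○
○○●●●○○
○○●○●○○
○○○○v○○
○○○○○○○
12) ○○○○○○○
○○○○○○○
○○○○○○○
○○○●●○○
○○●●●○○
○○●○●○○
○○○<●○○
○○○○○○○
13) ○○○○○○○
○○○○○○○
○○○○○○○
○○○●●○○
○○●●●○○
○○●^●○○
○○○●●○○
○○○○○○○
14) ○○○○○○○
○○○○○○○
○○○○○○○
○○○●●○○
○○●●●○○
○○●●>○○
○○○●●○○
○○○○○○○
15) ○○○○○○○
○○○○○○○
○○○○○○○
○○○●●○○
○○●●^○○
○○●●○○○
○○○●●○○
○○○○○○○
16) ○○○○○○○
○○○○○○○
○○○○○○○
○○○●●○○
○○●<○○○
○○●●○○○
○○○●●○○
○○○○○○○
17) ○○○○○○○
○○○○○○○
○○○○○○○
○○○●●○○
○○●○○○○
○○●v○○○
○○○●●○○
○○○○○○○
18) ○○○○○○○
○○○○○○○
○○○○○○○
○○○●●○○
○○●○○○○
○○●○>○○
○○○●●○○
○○○○○○○
19) ○○○○○○○
○○○○○○○
○○○○○○○
○○○●●○○
○○●○○○○
○○●○●○○
○○○●v○○
○○○○○○○
20) ○○○○○○○
○○○○○○○
○○○○○○○
○○○●●○○
○○●○○○○
○○●○●○○
○○○●○>○
○○○○○○○
21) ○○○○○○○
○○○○○○○
○○○○○○○
○○○●●○○
○○●○○○○
○○●○●○○
○○○●○●○
○○○○○v○
22) ○○○○○○○
○○○○○○○
○○○○○○○
○○○●●○○
○○●○○○○
○○●○●○○
○○○●○●○
○○○○<●○
23) ○○○○○○○
○○○○○○○
○○○○○○○
○○○●●○○
○○●○○○○
○○●○●○○
○○○●^●○
○○○○●●○
24) ○○○○○○○
○○○○○○○
○○○○○○○
○○○●●○○
○○●○○○○
○○●○●○○
○○○●●>○
○○○○●●○
25) ○○○○○○○
○○○○○○○
○○○○○○○
○○○●●○○
○○●○○○○
○○●○●^○
○○○●●○○
○○○○●●○
26) ○○○○○○○
○○○○○○○
○○○○○○○
○○○●●○○
○○●○○○○
○○●○●●>
○○○●●○○
○○○○●●○
27) ○○○○○○○
○○○○○○○
○○○○○○○
○○○●●○○
○○●○○○○
○○●○●●●
○○○●●○v
○○○○●●○
28) ○○○○○○○
○○○○○○○
○○○○○○○
○○○●●○○
○○●○○○○
○○●○●●●
○○○●●<●
○○○○●●○
29) ○○○○○○○
○○○○○○○
○○○○○○○
○○○●●○○
○○●○○○○
○○●○●^●
○○○●●●●
○○○○●●○
30) ○○○○○○○
○○○○○○○
○○○○○○○
○○○●●○○
○○●○○○○
○○●○<○●
○○○●●●●
○○○○●●○
31) ○○○○○○○
○○○○○○○
○○○○○○○
○○○●●○○
○○●○○○○
○○●○○○●
○○○●v●●
○○○○●●○
32) ○○○○○○○
○○○○○○○
○○○○○○○
○○○●●○○
○○●○○○○
○○●○○○●
○○○●○>●
○○○○●●○
33) ○○○○○○○
○○○○○○○
○○○○○○○
○○○●●○○
○○●○○○○
○○●○○^●
○○○●○○●
○○○○●●○
34) ○○○○○○○
○○○○○○○
○○○○○○○
○○○●●○○
○○●○○○○
○○●○○●>
○○○●○○●
○○○○●●○

5,6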